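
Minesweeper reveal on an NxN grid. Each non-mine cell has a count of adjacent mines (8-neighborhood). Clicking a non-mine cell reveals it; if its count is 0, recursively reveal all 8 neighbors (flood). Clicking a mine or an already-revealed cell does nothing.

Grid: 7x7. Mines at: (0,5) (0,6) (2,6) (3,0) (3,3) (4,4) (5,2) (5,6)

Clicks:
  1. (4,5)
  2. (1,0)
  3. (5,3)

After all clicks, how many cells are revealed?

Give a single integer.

Answer: 17

Derivation:
Click 1 (4,5) count=2: revealed 1 new [(4,5)] -> total=1
Click 2 (1,0) count=0: revealed 15 new [(0,0) (0,1) (0,2) (0,3) (0,4) (1,0) (1,1) (1,2) (1,3) (1,4) (2,0) (2,1) (2,2) (2,3) (2,4)] -> total=16
Click 3 (5,3) count=2: revealed 1 new [(5,3)] -> total=17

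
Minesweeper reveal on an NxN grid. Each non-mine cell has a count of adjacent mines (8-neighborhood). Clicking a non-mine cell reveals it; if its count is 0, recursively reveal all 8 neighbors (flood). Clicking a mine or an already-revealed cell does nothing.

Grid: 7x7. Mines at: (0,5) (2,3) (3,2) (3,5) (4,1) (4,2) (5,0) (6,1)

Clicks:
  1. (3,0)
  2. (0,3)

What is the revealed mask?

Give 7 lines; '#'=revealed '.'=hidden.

Answer: #####..
#####..
###....
##.....
.......
.......
.......

Derivation:
Click 1 (3,0) count=1: revealed 1 new [(3,0)] -> total=1
Click 2 (0,3) count=0: revealed 14 new [(0,0) (0,1) (0,2) (0,3) (0,4) (1,0) (1,1) (1,2) (1,3) (1,4) (2,0) (2,1) (2,2) (3,1)] -> total=15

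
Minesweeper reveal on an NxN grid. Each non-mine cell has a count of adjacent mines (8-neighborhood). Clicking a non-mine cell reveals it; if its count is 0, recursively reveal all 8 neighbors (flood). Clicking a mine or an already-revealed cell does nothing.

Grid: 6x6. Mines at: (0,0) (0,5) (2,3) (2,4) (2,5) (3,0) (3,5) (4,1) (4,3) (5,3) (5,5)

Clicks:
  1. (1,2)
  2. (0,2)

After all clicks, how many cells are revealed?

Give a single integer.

Answer: 8

Derivation:
Click 1 (1,2) count=1: revealed 1 new [(1,2)] -> total=1
Click 2 (0,2) count=0: revealed 7 new [(0,1) (0,2) (0,3) (0,4) (1,1) (1,3) (1,4)] -> total=8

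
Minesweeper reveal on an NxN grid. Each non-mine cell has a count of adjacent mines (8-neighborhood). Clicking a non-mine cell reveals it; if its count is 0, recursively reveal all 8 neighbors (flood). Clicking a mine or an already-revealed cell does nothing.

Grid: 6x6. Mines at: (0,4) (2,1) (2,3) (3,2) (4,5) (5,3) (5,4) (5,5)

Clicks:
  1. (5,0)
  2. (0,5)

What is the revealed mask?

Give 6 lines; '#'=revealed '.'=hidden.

Answer: .....#
......
......
##....
###...
###...

Derivation:
Click 1 (5,0) count=0: revealed 8 new [(3,0) (3,1) (4,0) (4,1) (4,2) (5,0) (5,1) (5,2)] -> total=8
Click 2 (0,5) count=1: revealed 1 new [(0,5)] -> total=9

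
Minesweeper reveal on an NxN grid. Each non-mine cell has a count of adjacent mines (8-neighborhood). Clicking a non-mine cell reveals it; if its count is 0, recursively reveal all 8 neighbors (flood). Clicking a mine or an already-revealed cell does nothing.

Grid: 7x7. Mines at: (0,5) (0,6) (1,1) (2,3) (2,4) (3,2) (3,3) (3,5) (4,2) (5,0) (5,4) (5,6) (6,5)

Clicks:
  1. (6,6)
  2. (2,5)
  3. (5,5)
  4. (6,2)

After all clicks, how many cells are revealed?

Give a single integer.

Click 1 (6,6) count=2: revealed 1 new [(6,6)] -> total=1
Click 2 (2,5) count=2: revealed 1 new [(2,5)] -> total=2
Click 3 (5,5) count=3: revealed 1 new [(5,5)] -> total=3
Click 4 (6,2) count=0: revealed 6 new [(5,1) (5,2) (5,3) (6,1) (6,2) (6,3)] -> total=9

Answer: 9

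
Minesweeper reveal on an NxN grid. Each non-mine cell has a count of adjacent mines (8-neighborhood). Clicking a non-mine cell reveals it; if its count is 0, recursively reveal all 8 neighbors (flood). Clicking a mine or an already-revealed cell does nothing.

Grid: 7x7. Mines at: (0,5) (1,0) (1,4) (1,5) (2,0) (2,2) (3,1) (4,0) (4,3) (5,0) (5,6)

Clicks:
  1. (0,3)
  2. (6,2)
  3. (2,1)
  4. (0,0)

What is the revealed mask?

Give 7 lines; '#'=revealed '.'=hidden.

Click 1 (0,3) count=1: revealed 1 new [(0,3)] -> total=1
Click 2 (6,2) count=0: revealed 10 new [(5,1) (5,2) (5,3) (5,4) (5,5) (6,1) (6,2) (6,3) (6,4) (6,5)] -> total=11
Click 3 (2,1) count=4: revealed 1 new [(2,1)] -> total=12
Click 4 (0,0) count=1: revealed 1 new [(0,0)] -> total=13

Answer: #..#...
.......
.#.....
.......
.......
.#####.
.#####.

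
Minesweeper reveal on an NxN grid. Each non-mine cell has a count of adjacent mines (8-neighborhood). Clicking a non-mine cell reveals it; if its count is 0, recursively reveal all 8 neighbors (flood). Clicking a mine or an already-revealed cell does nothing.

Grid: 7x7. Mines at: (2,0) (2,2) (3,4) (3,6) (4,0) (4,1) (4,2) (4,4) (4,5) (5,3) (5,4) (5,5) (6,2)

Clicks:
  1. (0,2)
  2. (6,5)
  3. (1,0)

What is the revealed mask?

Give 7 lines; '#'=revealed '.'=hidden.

Answer: #######
#######
...####
.......
.......
.......
.....#.

Derivation:
Click 1 (0,2) count=0: revealed 18 new [(0,0) (0,1) (0,2) (0,3) (0,4) (0,5) (0,6) (1,0) (1,1) (1,2) (1,3) (1,4) (1,5) (1,6) (2,3) (2,4) (2,5) (2,6)] -> total=18
Click 2 (6,5) count=2: revealed 1 new [(6,5)] -> total=19
Click 3 (1,0) count=1: revealed 0 new [(none)] -> total=19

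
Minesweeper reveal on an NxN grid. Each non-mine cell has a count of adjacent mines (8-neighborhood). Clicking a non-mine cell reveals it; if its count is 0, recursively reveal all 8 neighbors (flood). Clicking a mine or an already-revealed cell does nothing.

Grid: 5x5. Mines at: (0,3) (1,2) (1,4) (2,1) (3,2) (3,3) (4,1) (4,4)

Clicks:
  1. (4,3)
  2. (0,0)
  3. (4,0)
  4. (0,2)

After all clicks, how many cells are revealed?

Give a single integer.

Click 1 (4,3) count=3: revealed 1 new [(4,3)] -> total=1
Click 2 (0,0) count=0: revealed 4 new [(0,0) (0,1) (1,0) (1,1)] -> total=5
Click 3 (4,0) count=1: revealed 1 new [(4,0)] -> total=6
Click 4 (0,2) count=2: revealed 1 new [(0,2)] -> total=7

Answer: 7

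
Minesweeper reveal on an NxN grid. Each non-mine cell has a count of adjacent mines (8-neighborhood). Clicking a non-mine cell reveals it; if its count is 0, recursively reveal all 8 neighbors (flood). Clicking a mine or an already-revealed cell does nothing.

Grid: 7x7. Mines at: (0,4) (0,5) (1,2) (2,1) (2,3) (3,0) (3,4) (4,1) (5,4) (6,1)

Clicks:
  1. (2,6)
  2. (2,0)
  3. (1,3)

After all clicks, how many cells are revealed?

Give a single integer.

Click 1 (2,6) count=0: revealed 12 new [(1,5) (1,6) (2,5) (2,6) (3,5) (3,6) (4,5) (4,6) (5,5) (5,6) (6,5) (6,6)] -> total=12
Click 2 (2,0) count=2: revealed 1 new [(2,0)] -> total=13
Click 3 (1,3) count=3: revealed 1 new [(1,3)] -> total=14

Answer: 14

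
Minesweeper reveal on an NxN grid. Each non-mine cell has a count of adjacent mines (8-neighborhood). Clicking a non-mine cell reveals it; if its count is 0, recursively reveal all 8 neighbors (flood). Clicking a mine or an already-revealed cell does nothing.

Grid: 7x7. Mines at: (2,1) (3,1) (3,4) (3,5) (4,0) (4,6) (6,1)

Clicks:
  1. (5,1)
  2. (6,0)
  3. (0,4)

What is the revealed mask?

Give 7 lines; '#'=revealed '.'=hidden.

Answer: #######
#######
..#####
.......
.......
.#.....
#......

Derivation:
Click 1 (5,1) count=2: revealed 1 new [(5,1)] -> total=1
Click 2 (6,0) count=1: revealed 1 new [(6,0)] -> total=2
Click 3 (0,4) count=0: revealed 19 new [(0,0) (0,1) (0,2) (0,3) (0,4) (0,5) (0,6) (1,0) (1,1) (1,2) (1,3) (1,4) (1,5) (1,6) (2,2) (2,3) (2,4) (2,5) (2,6)] -> total=21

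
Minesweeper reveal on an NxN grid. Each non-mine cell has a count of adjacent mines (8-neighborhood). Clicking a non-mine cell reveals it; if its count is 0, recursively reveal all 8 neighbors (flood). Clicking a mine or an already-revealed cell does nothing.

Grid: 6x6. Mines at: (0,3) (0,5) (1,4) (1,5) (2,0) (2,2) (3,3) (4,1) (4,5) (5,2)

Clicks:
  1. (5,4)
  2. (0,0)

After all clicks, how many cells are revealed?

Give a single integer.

Answer: 7

Derivation:
Click 1 (5,4) count=1: revealed 1 new [(5,4)] -> total=1
Click 2 (0,0) count=0: revealed 6 new [(0,0) (0,1) (0,2) (1,0) (1,1) (1,2)] -> total=7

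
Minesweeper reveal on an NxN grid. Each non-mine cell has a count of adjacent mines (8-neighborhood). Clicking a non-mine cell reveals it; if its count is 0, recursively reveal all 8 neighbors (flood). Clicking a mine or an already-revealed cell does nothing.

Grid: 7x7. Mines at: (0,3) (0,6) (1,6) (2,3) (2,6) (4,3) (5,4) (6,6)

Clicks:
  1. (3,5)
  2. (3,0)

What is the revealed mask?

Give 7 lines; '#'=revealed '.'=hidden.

Click 1 (3,5) count=1: revealed 1 new [(3,5)] -> total=1
Click 2 (3,0) count=0: revealed 23 new [(0,0) (0,1) (0,2) (1,0) (1,1) (1,2) (2,0) (2,1) (2,2) (3,0) (3,1) (3,2) (4,0) (4,1) (4,2) (5,0) (5,1) (5,2) (5,3) (6,0) (6,1) (6,2) (6,3)] -> total=24

Answer: ###....
###....
###....
###..#.
###....
####...
####...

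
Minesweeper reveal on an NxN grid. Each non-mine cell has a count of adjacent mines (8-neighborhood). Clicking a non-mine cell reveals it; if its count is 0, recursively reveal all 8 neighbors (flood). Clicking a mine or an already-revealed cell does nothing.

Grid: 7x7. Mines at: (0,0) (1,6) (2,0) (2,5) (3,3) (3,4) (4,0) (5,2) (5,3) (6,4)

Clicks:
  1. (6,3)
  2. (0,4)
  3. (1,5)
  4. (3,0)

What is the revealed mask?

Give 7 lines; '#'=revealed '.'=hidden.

Click 1 (6,3) count=3: revealed 1 new [(6,3)] -> total=1
Click 2 (0,4) count=0: revealed 14 new [(0,1) (0,2) (0,3) (0,4) (0,5) (1,1) (1,2) (1,3) (1,4) (1,5) (2,1) (2,2) (2,3) (2,4)] -> total=15
Click 3 (1,5) count=2: revealed 0 new [(none)] -> total=15
Click 4 (3,0) count=2: revealed 1 new [(3,0)] -> total=16

Answer: .#####.
.#####.
.####..
#......
.......
.......
...#...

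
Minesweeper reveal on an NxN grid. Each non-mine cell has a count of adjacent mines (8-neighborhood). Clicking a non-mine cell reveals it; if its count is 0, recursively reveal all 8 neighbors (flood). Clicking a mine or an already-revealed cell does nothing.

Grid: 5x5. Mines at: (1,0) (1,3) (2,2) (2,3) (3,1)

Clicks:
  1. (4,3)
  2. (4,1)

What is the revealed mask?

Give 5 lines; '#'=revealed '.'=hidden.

Click 1 (4,3) count=0: revealed 6 new [(3,2) (3,3) (3,4) (4,2) (4,3) (4,4)] -> total=6
Click 2 (4,1) count=1: revealed 1 new [(4,1)] -> total=7

Answer: .....
.....
.....
..###
.####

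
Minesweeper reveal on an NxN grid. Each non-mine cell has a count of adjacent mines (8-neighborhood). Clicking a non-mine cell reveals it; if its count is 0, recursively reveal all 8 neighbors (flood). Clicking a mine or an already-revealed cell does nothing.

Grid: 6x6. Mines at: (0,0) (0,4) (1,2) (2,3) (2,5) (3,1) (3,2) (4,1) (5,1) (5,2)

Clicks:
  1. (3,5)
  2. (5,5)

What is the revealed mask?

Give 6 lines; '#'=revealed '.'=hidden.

Click 1 (3,5) count=1: revealed 1 new [(3,5)] -> total=1
Click 2 (5,5) count=0: revealed 8 new [(3,3) (3,4) (4,3) (4,4) (4,5) (5,3) (5,4) (5,5)] -> total=9

Answer: ......
......
......
...###
...###
...###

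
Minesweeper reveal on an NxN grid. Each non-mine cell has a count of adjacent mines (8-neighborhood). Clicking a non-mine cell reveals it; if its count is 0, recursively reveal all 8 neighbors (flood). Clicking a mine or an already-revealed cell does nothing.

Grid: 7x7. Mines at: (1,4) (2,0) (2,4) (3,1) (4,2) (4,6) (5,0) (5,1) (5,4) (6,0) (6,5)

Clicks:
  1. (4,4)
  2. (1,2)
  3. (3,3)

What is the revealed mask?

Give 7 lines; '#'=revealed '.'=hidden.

Answer: ####...
####...
.###...
...#...
....#..
.......
.......

Derivation:
Click 1 (4,4) count=1: revealed 1 new [(4,4)] -> total=1
Click 2 (1,2) count=0: revealed 11 new [(0,0) (0,1) (0,2) (0,3) (1,0) (1,1) (1,2) (1,3) (2,1) (2,2) (2,3)] -> total=12
Click 3 (3,3) count=2: revealed 1 new [(3,3)] -> total=13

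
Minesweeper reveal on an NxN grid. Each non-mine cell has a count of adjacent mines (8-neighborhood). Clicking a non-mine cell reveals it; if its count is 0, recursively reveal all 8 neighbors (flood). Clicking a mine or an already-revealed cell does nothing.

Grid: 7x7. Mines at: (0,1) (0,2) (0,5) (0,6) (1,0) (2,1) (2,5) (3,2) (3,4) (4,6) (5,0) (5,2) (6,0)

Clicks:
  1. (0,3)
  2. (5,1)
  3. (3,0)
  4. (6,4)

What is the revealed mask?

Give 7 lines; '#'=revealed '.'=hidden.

Answer: ...#...
.......
.......
#......
...###.
.#.####
...####

Derivation:
Click 1 (0,3) count=1: revealed 1 new [(0,3)] -> total=1
Click 2 (5,1) count=3: revealed 1 new [(5,1)] -> total=2
Click 3 (3,0) count=1: revealed 1 new [(3,0)] -> total=3
Click 4 (6,4) count=0: revealed 11 new [(4,3) (4,4) (4,5) (5,3) (5,4) (5,5) (5,6) (6,3) (6,4) (6,5) (6,6)] -> total=14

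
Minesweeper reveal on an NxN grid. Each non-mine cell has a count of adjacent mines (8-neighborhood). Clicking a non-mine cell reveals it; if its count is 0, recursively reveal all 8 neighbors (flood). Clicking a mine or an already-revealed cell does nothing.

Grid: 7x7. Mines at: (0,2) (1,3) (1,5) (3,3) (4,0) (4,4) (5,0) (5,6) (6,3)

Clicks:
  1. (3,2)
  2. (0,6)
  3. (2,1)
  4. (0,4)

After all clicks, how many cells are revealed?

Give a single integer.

Click 1 (3,2) count=1: revealed 1 new [(3,2)] -> total=1
Click 2 (0,6) count=1: revealed 1 new [(0,6)] -> total=2
Click 3 (2,1) count=0: revealed 10 new [(0,0) (0,1) (1,0) (1,1) (1,2) (2,0) (2,1) (2,2) (3,0) (3,1)] -> total=12
Click 4 (0,4) count=2: revealed 1 new [(0,4)] -> total=13

Answer: 13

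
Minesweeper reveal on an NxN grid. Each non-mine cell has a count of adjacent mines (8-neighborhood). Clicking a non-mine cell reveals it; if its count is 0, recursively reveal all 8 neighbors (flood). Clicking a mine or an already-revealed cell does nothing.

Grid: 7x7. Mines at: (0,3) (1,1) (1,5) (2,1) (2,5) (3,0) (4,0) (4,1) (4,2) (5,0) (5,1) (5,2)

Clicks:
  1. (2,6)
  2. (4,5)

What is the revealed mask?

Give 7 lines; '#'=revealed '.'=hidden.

Answer: .......
.......
......#
...####
...####
...####
...####

Derivation:
Click 1 (2,6) count=2: revealed 1 new [(2,6)] -> total=1
Click 2 (4,5) count=0: revealed 16 new [(3,3) (3,4) (3,5) (3,6) (4,3) (4,4) (4,5) (4,6) (5,3) (5,4) (5,5) (5,6) (6,3) (6,4) (6,5) (6,6)] -> total=17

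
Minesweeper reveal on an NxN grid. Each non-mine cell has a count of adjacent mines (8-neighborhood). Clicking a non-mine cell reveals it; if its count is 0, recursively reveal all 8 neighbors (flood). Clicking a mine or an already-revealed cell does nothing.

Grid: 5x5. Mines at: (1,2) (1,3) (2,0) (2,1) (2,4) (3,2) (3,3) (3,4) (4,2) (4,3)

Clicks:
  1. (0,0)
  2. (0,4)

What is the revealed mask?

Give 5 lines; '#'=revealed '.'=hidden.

Click 1 (0,0) count=0: revealed 4 new [(0,0) (0,1) (1,0) (1,1)] -> total=4
Click 2 (0,4) count=1: revealed 1 new [(0,4)] -> total=5

Answer: ##..#
##...
.....
.....
.....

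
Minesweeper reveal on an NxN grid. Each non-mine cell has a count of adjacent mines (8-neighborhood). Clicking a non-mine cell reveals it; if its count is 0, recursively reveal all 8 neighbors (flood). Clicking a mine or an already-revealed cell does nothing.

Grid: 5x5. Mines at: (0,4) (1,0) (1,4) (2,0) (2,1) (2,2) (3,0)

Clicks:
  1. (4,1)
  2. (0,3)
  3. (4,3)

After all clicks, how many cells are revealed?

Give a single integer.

Answer: 11

Derivation:
Click 1 (4,1) count=1: revealed 1 new [(4,1)] -> total=1
Click 2 (0,3) count=2: revealed 1 new [(0,3)] -> total=2
Click 3 (4,3) count=0: revealed 9 new [(2,3) (2,4) (3,1) (3,2) (3,3) (3,4) (4,2) (4,3) (4,4)] -> total=11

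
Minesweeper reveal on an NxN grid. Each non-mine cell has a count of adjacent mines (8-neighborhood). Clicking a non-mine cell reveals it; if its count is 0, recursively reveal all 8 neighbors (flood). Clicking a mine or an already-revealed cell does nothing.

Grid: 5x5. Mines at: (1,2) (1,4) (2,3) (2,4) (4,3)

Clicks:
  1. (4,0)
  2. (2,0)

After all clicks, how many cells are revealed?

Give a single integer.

Click 1 (4,0) count=0: revealed 13 new [(0,0) (0,1) (1,0) (1,1) (2,0) (2,1) (2,2) (3,0) (3,1) (3,2) (4,0) (4,1) (4,2)] -> total=13
Click 2 (2,0) count=0: revealed 0 new [(none)] -> total=13

Answer: 13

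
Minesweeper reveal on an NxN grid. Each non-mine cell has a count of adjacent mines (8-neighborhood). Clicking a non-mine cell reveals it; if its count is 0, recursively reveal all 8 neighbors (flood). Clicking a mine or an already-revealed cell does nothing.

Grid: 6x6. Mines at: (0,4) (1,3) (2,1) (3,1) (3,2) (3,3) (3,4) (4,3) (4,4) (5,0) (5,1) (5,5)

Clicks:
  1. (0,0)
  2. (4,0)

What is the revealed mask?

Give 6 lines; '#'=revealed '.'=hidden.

Click 1 (0,0) count=0: revealed 6 new [(0,0) (0,1) (0,2) (1,0) (1,1) (1,2)] -> total=6
Click 2 (4,0) count=3: revealed 1 new [(4,0)] -> total=7

Answer: ###...
###...
......
......
#.....
......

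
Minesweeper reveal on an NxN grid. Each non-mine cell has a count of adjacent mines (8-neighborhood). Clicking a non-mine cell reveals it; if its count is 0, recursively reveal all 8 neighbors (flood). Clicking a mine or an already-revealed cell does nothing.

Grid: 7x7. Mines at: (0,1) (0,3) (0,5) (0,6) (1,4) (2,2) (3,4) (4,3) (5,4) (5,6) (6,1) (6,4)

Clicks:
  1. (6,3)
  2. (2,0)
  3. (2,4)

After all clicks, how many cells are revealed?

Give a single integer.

Answer: 15

Derivation:
Click 1 (6,3) count=2: revealed 1 new [(6,3)] -> total=1
Click 2 (2,0) count=0: revealed 13 new [(1,0) (1,1) (2,0) (2,1) (3,0) (3,1) (3,2) (4,0) (4,1) (4,2) (5,0) (5,1) (5,2)] -> total=14
Click 3 (2,4) count=2: revealed 1 new [(2,4)] -> total=15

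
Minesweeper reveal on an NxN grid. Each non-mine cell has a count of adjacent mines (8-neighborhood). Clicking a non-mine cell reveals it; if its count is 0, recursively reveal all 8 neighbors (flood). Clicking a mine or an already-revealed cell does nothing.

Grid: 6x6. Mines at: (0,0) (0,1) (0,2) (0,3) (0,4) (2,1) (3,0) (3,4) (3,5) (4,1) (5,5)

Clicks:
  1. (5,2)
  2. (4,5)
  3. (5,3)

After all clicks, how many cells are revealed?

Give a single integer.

Click 1 (5,2) count=1: revealed 1 new [(5,2)] -> total=1
Click 2 (4,5) count=3: revealed 1 new [(4,5)] -> total=2
Click 3 (5,3) count=0: revealed 5 new [(4,2) (4,3) (4,4) (5,3) (5,4)] -> total=7

Answer: 7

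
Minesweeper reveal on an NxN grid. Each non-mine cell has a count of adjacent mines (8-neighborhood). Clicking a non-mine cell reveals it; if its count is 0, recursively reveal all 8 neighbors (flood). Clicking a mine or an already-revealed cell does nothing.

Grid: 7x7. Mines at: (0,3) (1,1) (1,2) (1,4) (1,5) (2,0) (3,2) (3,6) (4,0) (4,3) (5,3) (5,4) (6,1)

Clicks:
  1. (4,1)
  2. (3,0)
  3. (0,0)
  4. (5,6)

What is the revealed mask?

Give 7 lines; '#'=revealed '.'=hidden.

Click 1 (4,1) count=2: revealed 1 new [(4,1)] -> total=1
Click 2 (3,0) count=2: revealed 1 new [(3,0)] -> total=2
Click 3 (0,0) count=1: revealed 1 new [(0,0)] -> total=3
Click 4 (5,6) count=0: revealed 6 new [(4,5) (4,6) (5,5) (5,6) (6,5) (6,6)] -> total=9

Answer: #......
.......
.......
#......
.#...##
.....##
.....##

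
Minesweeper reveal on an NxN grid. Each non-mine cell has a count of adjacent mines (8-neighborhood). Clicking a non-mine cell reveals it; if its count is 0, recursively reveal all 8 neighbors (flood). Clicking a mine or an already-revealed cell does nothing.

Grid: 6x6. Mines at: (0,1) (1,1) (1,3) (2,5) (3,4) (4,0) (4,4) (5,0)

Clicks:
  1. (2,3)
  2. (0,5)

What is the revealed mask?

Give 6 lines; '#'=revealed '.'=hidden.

Answer: ....##
....##
...#..
......
......
......

Derivation:
Click 1 (2,3) count=2: revealed 1 new [(2,3)] -> total=1
Click 2 (0,5) count=0: revealed 4 new [(0,4) (0,5) (1,4) (1,5)] -> total=5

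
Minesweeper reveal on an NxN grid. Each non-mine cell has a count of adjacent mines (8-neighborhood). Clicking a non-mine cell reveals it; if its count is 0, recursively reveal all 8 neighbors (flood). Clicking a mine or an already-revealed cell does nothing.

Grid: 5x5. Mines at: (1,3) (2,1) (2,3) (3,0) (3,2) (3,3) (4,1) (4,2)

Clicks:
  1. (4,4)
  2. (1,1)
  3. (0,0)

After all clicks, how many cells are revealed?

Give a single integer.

Answer: 7

Derivation:
Click 1 (4,4) count=1: revealed 1 new [(4,4)] -> total=1
Click 2 (1,1) count=1: revealed 1 new [(1,1)] -> total=2
Click 3 (0,0) count=0: revealed 5 new [(0,0) (0,1) (0,2) (1,0) (1,2)] -> total=7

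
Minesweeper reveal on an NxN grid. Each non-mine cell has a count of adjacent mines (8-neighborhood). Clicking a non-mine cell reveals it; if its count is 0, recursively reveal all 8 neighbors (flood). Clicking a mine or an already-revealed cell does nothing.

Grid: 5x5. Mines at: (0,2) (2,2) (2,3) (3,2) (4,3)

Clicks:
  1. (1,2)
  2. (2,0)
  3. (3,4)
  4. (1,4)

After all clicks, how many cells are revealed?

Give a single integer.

Click 1 (1,2) count=3: revealed 1 new [(1,2)] -> total=1
Click 2 (2,0) count=0: revealed 10 new [(0,0) (0,1) (1,0) (1,1) (2,0) (2,1) (3,0) (3,1) (4,0) (4,1)] -> total=11
Click 3 (3,4) count=2: revealed 1 new [(3,4)] -> total=12
Click 4 (1,4) count=1: revealed 1 new [(1,4)] -> total=13

Answer: 13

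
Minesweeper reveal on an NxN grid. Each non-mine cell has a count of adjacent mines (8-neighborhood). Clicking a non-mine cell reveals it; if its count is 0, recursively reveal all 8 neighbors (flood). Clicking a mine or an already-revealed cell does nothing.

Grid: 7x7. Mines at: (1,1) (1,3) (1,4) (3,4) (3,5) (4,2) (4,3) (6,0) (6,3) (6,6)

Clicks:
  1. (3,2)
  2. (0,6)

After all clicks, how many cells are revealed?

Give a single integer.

Click 1 (3,2) count=2: revealed 1 new [(3,2)] -> total=1
Click 2 (0,6) count=0: revealed 6 new [(0,5) (0,6) (1,5) (1,6) (2,5) (2,6)] -> total=7

Answer: 7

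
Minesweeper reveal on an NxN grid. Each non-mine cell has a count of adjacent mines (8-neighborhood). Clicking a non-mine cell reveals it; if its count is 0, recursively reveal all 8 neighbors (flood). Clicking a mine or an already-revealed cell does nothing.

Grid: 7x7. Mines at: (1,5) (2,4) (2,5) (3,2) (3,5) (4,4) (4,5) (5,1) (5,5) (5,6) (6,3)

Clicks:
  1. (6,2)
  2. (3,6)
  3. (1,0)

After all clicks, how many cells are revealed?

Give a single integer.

Click 1 (6,2) count=2: revealed 1 new [(6,2)] -> total=1
Click 2 (3,6) count=3: revealed 1 new [(3,6)] -> total=2
Click 3 (1,0) count=0: revealed 18 new [(0,0) (0,1) (0,2) (0,3) (0,4) (1,0) (1,1) (1,2) (1,3) (1,4) (2,0) (2,1) (2,2) (2,3) (3,0) (3,1) (4,0) (4,1)] -> total=20

Answer: 20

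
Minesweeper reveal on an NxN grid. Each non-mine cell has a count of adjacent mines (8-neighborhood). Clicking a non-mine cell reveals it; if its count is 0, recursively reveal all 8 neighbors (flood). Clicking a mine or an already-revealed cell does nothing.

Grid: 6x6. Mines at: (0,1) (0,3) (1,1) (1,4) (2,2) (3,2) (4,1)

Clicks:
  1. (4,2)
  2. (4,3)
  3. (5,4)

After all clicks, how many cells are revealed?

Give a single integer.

Answer: 14

Derivation:
Click 1 (4,2) count=2: revealed 1 new [(4,2)] -> total=1
Click 2 (4,3) count=1: revealed 1 new [(4,3)] -> total=2
Click 3 (5,4) count=0: revealed 12 new [(2,3) (2,4) (2,5) (3,3) (3,4) (3,5) (4,4) (4,5) (5,2) (5,3) (5,4) (5,5)] -> total=14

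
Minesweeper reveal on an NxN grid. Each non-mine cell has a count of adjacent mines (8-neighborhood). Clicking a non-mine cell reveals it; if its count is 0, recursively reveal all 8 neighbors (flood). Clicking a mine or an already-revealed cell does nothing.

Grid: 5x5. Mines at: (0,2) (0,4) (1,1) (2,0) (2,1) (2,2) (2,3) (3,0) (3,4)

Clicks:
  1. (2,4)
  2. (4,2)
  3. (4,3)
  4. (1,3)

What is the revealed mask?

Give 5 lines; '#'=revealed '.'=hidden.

Click 1 (2,4) count=2: revealed 1 new [(2,4)] -> total=1
Click 2 (4,2) count=0: revealed 6 new [(3,1) (3,2) (3,3) (4,1) (4,2) (4,3)] -> total=7
Click 3 (4,3) count=1: revealed 0 new [(none)] -> total=7
Click 4 (1,3) count=4: revealed 1 new [(1,3)] -> total=8

Answer: .....
...#.
....#
.###.
.###.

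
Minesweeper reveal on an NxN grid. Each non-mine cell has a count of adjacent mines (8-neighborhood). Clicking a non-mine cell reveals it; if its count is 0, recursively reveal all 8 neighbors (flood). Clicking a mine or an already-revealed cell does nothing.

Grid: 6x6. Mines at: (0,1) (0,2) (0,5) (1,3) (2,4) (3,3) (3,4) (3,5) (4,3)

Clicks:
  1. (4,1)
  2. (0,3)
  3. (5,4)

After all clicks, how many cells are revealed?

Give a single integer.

Answer: 17

Derivation:
Click 1 (4,1) count=0: revealed 15 new [(1,0) (1,1) (1,2) (2,0) (2,1) (2,2) (3,0) (3,1) (3,2) (4,0) (4,1) (4,2) (5,0) (5,1) (5,2)] -> total=15
Click 2 (0,3) count=2: revealed 1 new [(0,3)] -> total=16
Click 3 (5,4) count=1: revealed 1 new [(5,4)] -> total=17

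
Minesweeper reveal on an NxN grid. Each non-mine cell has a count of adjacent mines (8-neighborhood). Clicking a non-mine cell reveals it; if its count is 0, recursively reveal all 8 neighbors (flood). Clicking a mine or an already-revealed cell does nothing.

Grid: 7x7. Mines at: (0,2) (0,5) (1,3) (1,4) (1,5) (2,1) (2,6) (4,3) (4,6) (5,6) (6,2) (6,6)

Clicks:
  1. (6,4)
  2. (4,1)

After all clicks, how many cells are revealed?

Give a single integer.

Answer: 17

Derivation:
Click 1 (6,4) count=0: revealed 6 new [(5,3) (5,4) (5,5) (6,3) (6,4) (6,5)] -> total=6
Click 2 (4,1) count=0: revealed 11 new [(3,0) (3,1) (3,2) (4,0) (4,1) (4,2) (5,0) (5,1) (5,2) (6,0) (6,1)] -> total=17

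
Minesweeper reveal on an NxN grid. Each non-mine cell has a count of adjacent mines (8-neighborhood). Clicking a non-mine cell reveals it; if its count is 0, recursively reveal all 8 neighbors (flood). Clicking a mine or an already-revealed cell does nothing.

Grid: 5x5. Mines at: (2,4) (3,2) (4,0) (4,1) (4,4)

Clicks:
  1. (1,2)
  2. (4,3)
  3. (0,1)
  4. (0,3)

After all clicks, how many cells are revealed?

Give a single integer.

Click 1 (1,2) count=0: revealed 16 new [(0,0) (0,1) (0,2) (0,3) (0,4) (1,0) (1,1) (1,2) (1,3) (1,4) (2,0) (2,1) (2,2) (2,3) (3,0) (3,1)] -> total=16
Click 2 (4,3) count=2: revealed 1 new [(4,3)] -> total=17
Click 3 (0,1) count=0: revealed 0 new [(none)] -> total=17
Click 4 (0,3) count=0: revealed 0 new [(none)] -> total=17

Answer: 17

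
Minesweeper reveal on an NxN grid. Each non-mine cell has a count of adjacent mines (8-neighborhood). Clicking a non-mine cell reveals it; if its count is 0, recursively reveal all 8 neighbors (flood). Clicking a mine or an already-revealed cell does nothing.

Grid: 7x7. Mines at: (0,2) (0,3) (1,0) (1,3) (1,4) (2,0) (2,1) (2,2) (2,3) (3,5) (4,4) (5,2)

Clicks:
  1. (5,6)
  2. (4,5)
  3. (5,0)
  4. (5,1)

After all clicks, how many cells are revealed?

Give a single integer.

Click 1 (5,6) count=0: revealed 10 new [(4,5) (4,6) (5,3) (5,4) (5,5) (5,6) (6,3) (6,4) (6,5) (6,6)] -> total=10
Click 2 (4,5) count=2: revealed 0 new [(none)] -> total=10
Click 3 (5,0) count=0: revealed 8 new [(3,0) (3,1) (4,0) (4,1) (5,0) (5,1) (6,0) (6,1)] -> total=18
Click 4 (5,1) count=1: revealed 0 new [(none)] -> total=18

Answer: 18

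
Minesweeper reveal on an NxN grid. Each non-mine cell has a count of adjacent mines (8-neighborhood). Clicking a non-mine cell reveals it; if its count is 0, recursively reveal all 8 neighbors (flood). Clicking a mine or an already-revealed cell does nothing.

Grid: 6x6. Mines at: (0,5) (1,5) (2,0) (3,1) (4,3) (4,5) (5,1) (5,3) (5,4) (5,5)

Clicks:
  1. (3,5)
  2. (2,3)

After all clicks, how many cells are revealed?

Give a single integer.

Answer: 18

Derivation:
Click 1 (3,5) count=1: revealed 1 new [(3,5)] -> total=1
Click 2 (2,3) count=0: revealed 17 new [(0,0) (0,1) (0,2) (0,3) (0,4) (1,0) (1,1) (1,2) (1,3) (1,4) (2,1) (2,2) (2,3) (2,4) (3,2) (3,3) (3,4)] -> total=18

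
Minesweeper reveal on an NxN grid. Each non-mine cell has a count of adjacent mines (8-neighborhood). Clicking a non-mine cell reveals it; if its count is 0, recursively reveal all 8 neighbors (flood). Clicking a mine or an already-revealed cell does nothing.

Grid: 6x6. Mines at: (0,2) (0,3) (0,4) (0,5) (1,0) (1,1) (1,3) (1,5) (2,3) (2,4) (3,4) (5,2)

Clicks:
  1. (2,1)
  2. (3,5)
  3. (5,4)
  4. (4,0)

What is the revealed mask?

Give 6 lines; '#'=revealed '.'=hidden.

Answer: ......
......
###...
###..#
######
##.###

Derivation:
Click 1 (2,1) count=2: revealed 1 new [(2,1)] -> total=1
Click 2 (3,5) count=2: revealed 1 new [(3,5)] -> total=2
Click 3 (5,4) count=0: revealed 6 new [(4,3) (4,4) (4,5) (5,3) (5,4) (5,5)] -> total=8
Click 4 (4,0) count=0: revealed 10 new [(2,0) (2,2) (3,0) (3,1) (3,2) (4,0) (4,1) (4,2) (5,0) (5,1)] -> total=18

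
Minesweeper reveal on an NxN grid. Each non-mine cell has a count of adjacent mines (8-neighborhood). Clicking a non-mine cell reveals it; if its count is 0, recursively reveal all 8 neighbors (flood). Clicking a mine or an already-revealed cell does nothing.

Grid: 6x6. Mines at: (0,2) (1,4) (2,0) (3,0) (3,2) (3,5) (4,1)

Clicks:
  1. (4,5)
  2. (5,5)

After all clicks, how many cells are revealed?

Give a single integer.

Click 1 (4,5) count=1: revealed 1 new [(4,5)] -> total=1
Click 2 (5,5) count=0: revealed 7 new [(4,2) (4,3) (4,4) (5,2) (5,3) (5,4) (5,5)] -> total=8

Answer: 8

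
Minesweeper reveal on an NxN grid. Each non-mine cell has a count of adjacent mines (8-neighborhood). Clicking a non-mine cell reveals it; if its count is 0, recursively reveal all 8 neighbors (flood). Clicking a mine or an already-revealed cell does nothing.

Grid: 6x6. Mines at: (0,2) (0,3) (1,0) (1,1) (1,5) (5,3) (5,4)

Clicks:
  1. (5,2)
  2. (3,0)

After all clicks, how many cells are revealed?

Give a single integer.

Click 1 (5,2) count=1: revealed 1 new [(5,2)] -> total=1
Click 2 (3,0) count=0: revealed 23 new [(1,2) (1,3) (1,4) (2,0) (2,1) (2,2) (2,3) (2,4) (2,5) (3,0) (3,1) (3,2) (3,3) (3,4) (3,5) (4,0) (4,1) (4,2) (4,3) (4,4) (4,5) (5,0) (5,1)] -> total=24

Answer: 24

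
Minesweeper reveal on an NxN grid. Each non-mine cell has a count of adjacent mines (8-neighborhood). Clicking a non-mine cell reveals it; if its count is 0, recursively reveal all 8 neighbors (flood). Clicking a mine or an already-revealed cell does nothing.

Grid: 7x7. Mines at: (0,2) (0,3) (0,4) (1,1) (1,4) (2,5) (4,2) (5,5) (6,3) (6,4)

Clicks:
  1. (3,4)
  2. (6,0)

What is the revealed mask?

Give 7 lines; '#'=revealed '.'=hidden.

Click 1 (3,4) count=1: revealed 1 new [(3,4)] -> total=1
Click 2 (6,0) count=0: revealed 12 new [(2,0) (2,1) (3,0) (3,1) (4,0) (4,1) (5,0) (5,1) (5,2) (6,0) (6,1) (6,2)] -> total=13

Answer: .......
.......
##.....
##..#..
##.....
###....
###....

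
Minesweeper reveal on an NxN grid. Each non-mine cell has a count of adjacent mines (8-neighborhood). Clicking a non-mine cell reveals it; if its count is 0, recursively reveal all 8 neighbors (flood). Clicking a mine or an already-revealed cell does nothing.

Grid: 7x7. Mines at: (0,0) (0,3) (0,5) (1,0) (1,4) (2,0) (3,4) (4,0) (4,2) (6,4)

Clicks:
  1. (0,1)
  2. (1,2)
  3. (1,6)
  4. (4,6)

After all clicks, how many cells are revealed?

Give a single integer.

Click 1 (0,1) count=2: revealed 1 new [(0,1)] -> total=1
Click 2 (1,2) count=1: revealed 1 new [(1,2)] -> total=2
Click 3 (1,6) count=1: revealed 1 new [(1,6)] -> total=3
Click 4 (4,6) count=0: revealed 11 new [(1,5) (2,5) (2,6) (3,5) (3,6) (4,5) (4,6) (5,5) (5,6) (6,5) (6,6)] -> total=14

Answer: 14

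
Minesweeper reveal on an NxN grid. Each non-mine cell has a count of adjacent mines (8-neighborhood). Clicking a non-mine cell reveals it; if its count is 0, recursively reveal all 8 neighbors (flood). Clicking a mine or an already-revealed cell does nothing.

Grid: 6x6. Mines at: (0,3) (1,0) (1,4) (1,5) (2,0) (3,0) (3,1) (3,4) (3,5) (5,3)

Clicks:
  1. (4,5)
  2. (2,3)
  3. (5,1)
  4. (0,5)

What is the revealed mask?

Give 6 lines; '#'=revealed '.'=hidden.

Click 1 (4,5) count=2: revealed 1 new [(4,5)] -> total=1
Click 2 (2,3) count=2: revealed 1 new [(2,3)] -> total=2
Click 3 (5,1) count=0: revealed 6 new [(4,0) (4,1) (4,2) (5,0) (5,1) (5,2)] -> total=8
Click 4 (0,5) count=2: revealed 1 new [(0,5)] -> total=9

Answer: .....#
......
...#..
......
###..#
###...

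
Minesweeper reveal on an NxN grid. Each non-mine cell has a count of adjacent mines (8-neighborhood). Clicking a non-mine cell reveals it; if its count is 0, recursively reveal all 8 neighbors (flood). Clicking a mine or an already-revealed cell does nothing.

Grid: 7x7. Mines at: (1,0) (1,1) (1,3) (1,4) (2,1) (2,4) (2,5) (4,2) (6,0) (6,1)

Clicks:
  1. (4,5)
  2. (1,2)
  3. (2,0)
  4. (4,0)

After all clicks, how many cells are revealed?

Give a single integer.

Answer: 26

Derivation:
Click 1 (4,5) count=0: revealed 18 new [(3,3) (3,4) (3,5) (3,6) (4,3) (4,4) (4,5) (4,6) (5,2) (5,3) (5,4) (5,5) (5,6) (6,2) (6,3) (6,4) (6,5) (6,6)] -> total=18
Click 2 (1,2) count=3: revealed 1 new [(1,2)] -> total=19
Click 3 (2,0) count=3: revealed 1 new [(2,0)] -> total=20
Click 4 (4,0) count=0: revealed 6 new [(3,0) (3,1) (4,0) (4,1) (5,0) (5,1)] -> total=26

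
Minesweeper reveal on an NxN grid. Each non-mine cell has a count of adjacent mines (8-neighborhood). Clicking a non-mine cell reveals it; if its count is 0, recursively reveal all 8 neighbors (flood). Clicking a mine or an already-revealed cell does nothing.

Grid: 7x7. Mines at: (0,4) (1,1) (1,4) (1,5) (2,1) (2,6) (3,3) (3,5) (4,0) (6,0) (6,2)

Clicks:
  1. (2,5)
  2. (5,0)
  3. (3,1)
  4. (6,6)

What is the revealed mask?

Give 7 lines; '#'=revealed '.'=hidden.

Click 1 (2,5) count=4: revealed 1 new [(2,5)] -> total=1
Click 2 (5,0) count=2: revealed 1 new [(5,0)] -> total=2
Click 3 (3,1) count=2: revealed 1 new [(3,1)] -> total=3
Click 4 (6,6) count=0: revealed 12 new [(4,3) (4,4) (4,5) (4,6) (5,3) (5,4) (5,5) (5,6) (6,3) (6,4) (6,5) (6,6)] -> total=15

Answer: .......
.......
.....#.
.#.....
...####
#..####
...####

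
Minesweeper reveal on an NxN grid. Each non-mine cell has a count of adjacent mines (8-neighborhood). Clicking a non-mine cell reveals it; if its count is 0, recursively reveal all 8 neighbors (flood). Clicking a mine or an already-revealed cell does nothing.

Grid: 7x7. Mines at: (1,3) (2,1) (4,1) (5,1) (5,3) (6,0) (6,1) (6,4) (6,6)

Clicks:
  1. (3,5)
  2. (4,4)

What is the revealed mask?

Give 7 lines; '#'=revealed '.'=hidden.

Click 1 (3,5) count=0: revealed 24 new [(0,4) (0,5) (0,6) (1,4) (1,5) (1,6) (2,2) (2,3) (2,4) (2,5) (2,6) (3,2) (3,3) (3,4) (3,5) (3,6) (4,2) (4,3) (4,4) (4,5) (4,6) (5,4) (5,5) (5,6)] -> total=24
Click 2 (4,4) count=1: revealed 0 new [(none)] -> total=24

Answer: ....###
....###
..#####
..#####
..#####
....###
.......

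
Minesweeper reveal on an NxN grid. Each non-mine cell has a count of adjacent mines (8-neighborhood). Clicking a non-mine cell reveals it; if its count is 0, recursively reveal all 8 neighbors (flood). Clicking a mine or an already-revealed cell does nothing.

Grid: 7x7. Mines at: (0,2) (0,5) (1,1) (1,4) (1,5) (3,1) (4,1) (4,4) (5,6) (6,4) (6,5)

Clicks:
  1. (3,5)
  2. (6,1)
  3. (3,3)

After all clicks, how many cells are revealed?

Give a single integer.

Answer: 10

Derivation:
Click 1 (3,5) count=1: revealed 1 new [(3,5)] -> total=1
Click 2 (6,1) count=0: revealed 8 new [(5,0) (5,1) (5,2) (5,3) (6,0) (6,1) (6,2) (6,3)] -> total=9
Click 3 (3,3) count=1: revealed 1 new [(3,3)] -> total=10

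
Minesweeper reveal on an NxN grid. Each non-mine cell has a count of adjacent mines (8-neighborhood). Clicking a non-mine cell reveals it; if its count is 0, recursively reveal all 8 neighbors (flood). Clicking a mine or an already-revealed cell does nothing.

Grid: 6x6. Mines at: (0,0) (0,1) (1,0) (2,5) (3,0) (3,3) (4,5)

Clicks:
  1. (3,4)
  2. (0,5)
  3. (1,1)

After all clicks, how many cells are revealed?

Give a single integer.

Answer: 13

Derivation:
Click 1 (3,4) count=3: revealed 1 new [(3,4)] -> total=1
Click 2 (0,5) count=0: revealed 11 new [(0,2) (0,3) (0,4) (0,5) (1,2) (1,3) (1,4) (1,5) (2,2) (2,3) (2,4)] -> total=12
Click 3 (1,1) count=3: revealed 1 new [(1,1)] -> total=13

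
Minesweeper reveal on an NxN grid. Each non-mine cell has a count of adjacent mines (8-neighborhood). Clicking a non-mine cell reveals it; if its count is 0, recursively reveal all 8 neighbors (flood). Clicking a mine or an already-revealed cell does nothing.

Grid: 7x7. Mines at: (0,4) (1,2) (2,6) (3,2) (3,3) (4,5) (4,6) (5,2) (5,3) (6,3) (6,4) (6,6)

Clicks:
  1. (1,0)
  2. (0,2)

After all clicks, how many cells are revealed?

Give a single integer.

Click 1 (1,0) count=0: revealed 14 new [(0,0) (0,1) (1,0) (1,1) (2,0) (2,1) (3,0) (3,1) (4,0) (4,1) (5,0) (5,1) (6,0) (6,1)] -> total=14
Click 2 (0,2) count=1: revealed 1 new [(0,2)] -> total=15

Answer: 15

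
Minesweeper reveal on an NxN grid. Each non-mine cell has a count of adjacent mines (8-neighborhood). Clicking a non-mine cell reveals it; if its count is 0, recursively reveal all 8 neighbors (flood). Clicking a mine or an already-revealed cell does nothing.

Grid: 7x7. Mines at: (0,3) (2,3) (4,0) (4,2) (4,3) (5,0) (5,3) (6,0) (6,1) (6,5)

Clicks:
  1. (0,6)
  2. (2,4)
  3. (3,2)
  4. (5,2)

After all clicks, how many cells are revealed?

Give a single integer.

Answer: 20

Derivation:
Click 1 (0,6) count=0: revealed 18 new [(0,4) (0,5) (0,6) (1,4) (1,5) (1,6) (2,4) (2,5) (2,6) (3,4) (3,5) (3,6) (4,4) (4,5) (4,6) (5,4) (5,5) (5,6)] -> total=18
Click 2 (2,4) count=1: revealed 0 new [(none)] -> total=18
Click 3 (3,2) count=3: revealed 1 new [(3,2)] -> total=19
Click 4 (5,2) count=4: revealed 1 new [(5,2)] -> total=20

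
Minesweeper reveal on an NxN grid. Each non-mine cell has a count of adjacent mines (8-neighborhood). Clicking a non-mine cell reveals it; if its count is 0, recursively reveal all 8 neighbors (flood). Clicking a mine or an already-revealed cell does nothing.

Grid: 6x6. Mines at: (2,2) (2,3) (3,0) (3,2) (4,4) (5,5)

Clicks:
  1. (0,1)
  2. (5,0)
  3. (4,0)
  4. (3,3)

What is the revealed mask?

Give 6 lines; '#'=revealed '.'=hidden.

Click 1 (0,1) count=0: revealed 18 new [(0,0) (0,1) (0,2) (0,3) (0,4) (0,5) (1,0) (1,1) (1,2) (1,3) (1,4) (1,5) (2,0) (2,1) (2,4) (2,5) (3,4) (3,5)] -> total=18
Click 2 (5,0) count=0: revealed 8 new [(4,0) (4,1) (4,2) (4,3) (5,0) (5,1) (5,2) (5,3)] -> total=26
Click 3 (4,0) count=1: revealed 0 new [(none)] -> total=26
Click 4 (3,3) count=4: revealed 1 new [(3,3)] -> total=27

Answer: ######
######
##..##
...###
####..
####..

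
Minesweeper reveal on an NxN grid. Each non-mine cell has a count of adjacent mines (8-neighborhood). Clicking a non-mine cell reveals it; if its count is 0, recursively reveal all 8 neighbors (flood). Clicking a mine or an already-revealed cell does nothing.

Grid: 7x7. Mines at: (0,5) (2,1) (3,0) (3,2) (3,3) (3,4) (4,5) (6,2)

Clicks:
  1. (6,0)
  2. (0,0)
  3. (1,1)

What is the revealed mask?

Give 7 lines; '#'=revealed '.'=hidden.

Answer: #####..
#####..
..###..
.......
##.....
##.....
##.....

Derivation:
Click 1 (6,0) count=0: revealed 6 new [(4,0) (4,1) (5,0) (5,1) (6,0) (6,1)] -> total=6
Click 2 (0,0) count=0: revealed 13 new [(0,0) (0,1) (0,2) (0,3) (0,4) (1,0) (1,1) (1,2) (1,3) (1,4) (2,2) (2,3) (2,4)] -> total=19
Click 3 (1,1) count=1: revealed 0 new [(none)] -> total=19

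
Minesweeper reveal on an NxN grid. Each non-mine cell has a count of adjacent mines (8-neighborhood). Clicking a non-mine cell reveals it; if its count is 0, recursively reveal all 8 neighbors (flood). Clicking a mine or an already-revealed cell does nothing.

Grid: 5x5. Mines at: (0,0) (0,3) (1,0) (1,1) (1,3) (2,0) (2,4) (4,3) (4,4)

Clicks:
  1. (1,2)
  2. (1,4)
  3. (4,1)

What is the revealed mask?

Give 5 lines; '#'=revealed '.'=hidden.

Click 1 (1,2) count=3: revealed 1 new [(1,2)] -> total=1
Click 2 (1,4) count=3: revealed 1 new [(1,4)] -> total=2
Click 3 (4,1) count=0: revealed 6 new [(3,0) (3,1) (3,2) (4,0) (4,1) (4,2)] -> total=8

Answer: .....
..#.#
.....
###..
###..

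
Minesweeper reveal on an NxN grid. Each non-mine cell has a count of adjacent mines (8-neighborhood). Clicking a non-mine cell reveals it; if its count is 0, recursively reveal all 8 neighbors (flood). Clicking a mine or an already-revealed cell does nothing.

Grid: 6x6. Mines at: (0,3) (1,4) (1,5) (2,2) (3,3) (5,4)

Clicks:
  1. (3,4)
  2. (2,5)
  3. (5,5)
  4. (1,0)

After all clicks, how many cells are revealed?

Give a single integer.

Click 1 (3,4) count=1: revealed 1 new [(3,4)] -> total=1
Click 2 (2,5) count=2: revealed 1 new [(2,5)] -> total=2
Click 3 (5,5) count=1: revealed 1 new [(5,5)] -> total=3
Click 4 (1,0) count=0: revealed 19 new [(0,0) (0,1) (0,2) (1,0) (1,1) (1,2) (2,0) (2,1) (3,0) (3,1) (3,2) (4,0) (4,1) (4,2) (4,3) (5,0) (5,1) (5,2) (5,3)] -> total=22

Answer: 22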